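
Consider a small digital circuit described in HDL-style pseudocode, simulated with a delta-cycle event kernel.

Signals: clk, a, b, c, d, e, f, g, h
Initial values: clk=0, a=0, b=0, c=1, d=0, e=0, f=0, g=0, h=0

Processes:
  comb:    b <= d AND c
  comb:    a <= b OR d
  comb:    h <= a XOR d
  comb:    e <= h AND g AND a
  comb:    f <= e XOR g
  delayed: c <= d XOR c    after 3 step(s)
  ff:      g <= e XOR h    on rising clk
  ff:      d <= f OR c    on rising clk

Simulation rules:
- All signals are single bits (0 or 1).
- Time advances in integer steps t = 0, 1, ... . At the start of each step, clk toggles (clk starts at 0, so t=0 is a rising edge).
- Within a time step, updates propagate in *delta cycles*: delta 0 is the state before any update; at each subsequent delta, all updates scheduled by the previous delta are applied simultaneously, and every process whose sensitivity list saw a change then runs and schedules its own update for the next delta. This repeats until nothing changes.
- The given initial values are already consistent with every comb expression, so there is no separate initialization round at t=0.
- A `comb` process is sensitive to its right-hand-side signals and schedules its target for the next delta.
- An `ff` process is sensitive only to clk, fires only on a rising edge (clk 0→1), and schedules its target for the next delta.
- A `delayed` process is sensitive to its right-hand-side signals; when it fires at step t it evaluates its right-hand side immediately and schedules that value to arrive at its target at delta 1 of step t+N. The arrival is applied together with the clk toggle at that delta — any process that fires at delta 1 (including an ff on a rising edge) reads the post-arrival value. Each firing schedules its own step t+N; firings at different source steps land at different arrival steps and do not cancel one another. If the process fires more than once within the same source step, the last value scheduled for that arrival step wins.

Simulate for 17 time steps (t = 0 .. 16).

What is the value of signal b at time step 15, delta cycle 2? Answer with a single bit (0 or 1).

t=0 Δ0: f=0 e=0 c=1 h=0 g=0 d=0 clk=0 a=0 b=0
  Δ1: clk:0→1
  Δ2: d:0→1
  Δ3: h:0→1, a:0→1, b:0→1
  Δ4: h:1→0
  (4Δ to stable)
t=1 Δ0: f=0 e=0 c=1 h=0 g=0 d=1 clk=1 a=1 b=1
  Δ1: clk:1→0
  (1Δ to stable)
t=2 Δ0: f=0 e=0 c=1 h=0 g=0 d=1 clk=0 a=1 b=1
  Δ1: clk:0→1
  (1Δ to stable)
t=3 Δ0: f=0 e=0 c=1 h=0 g=0 d=1 clk=1 a=1 b=1
  Δ1: c:1→0, clk:1→0
  Δ2: b:1→0
  (2Δ to stable)
t=4 Δ0: f=0 e=0 c=0 h=0 g=0 d=1 clk=0 a=1 b=0
  Δ1: clk:0→1
  Δ2: d:1→0
  Δ3: h:0→1, a:1→0
  Δ4: h:1→0
  (4Δ to stable)
t=5 Δ0: f=0 e=0 c=0 h=0 g=0 d=0 clk=1 a=0 b=0
  Δ1: clk:1→0
  (1Δ to stable)
t=6 Δ0: f=0 e=0 c=0 h=0 g=0 d=0 clk=0 a=0 b=0
  Δ1: c:0→1, clk:0→1
  Δ2: d:0→1
  Δ3: h:0→1, a:0→1, b:0→1
  Δ4: h:1→0
  (4Δ to stable)
t=7 Δ0: f=0 e=0 c=1 h=0 g=0 d=1 clk=1 a=1 b=1
  Δ1: c:1→0, clk:1→0
  Δ2: b:1→0
  (2Δ to stable)
t=8 Δ0: f=0 e=0 c=0 h=0 g=0 d=1 clk=0 a=1 b=0
  Δ1: clk:0→1
  Δ2: d:1→0
  Δ3: h:0→1, a:1→0
  Δ4: h:1→0
  (4Δ to stable)
t=9 Δ0: f=0 e=0 c=0 h=0 g=0 d=0 clk=1 a=0 b=0
  Δ1: clk:1→0
  (1Δ to stable)
t=10 Δ0: f=0 e=0 c=0 h=0 g=0 d=0 clk=0 a=0 b=0
  Δ1: c:0→1, clk:0→1
  Δ2: d:0→1
  Δ3: h:0→1, a:0→1, b:0→1
  Δ4: h:1→0
  (4Δ to stable)
t=11 Δ0: f=0 e=0 c=1 h=0 g=0 d=1 clk=1 a=1 b=1
  Δ1: c:1→0, clk:1→0
  Δ2: b:1→0
  (2Δ to stable)
t=12 Δ0: f=0 e=0 c=0 h=0 g=0 d=1 clk=0 a=1 b=0
  Δ1: clk:0→1
  Δ2: d:1→0
  Δ3: h:0→1, a:1→0
  Δ4: h:1→0
  (4Δ to stable)
t=13 Δ0: f=0 e=0 c=0 h=0 g=0 d=0 clk=1 a=0 b=0
  Δ1: clk:1→0
  (1Δ to stable)
t=14 Δ0: f=0 e=0 c=0 h=0 g=0 d=0 clk=0 a=0 b=0
  Δ1: c:0→1, clk:0→1
  Δ2: d:0→1
  Δ3: h:0→1, a:0→1, b:0→1
  Δ4: h:1→0
  (4Δ to stable)
t=15 Δ0: f=0 e=0 c=1 h=0 g=0 d=1 clk=1 a=1 b=1
  Δ1: c:1→0, clk:1→0
  Δ2: b:1→0
  (2Δ to stable)
t=16 Δ0: f=0 e=0 c=0 h=0 g=0 d=1 clk=0 a=1 b=0
  Δ1: clk:0→1
  Δ2: d:1→0
  Δ3: h:0→1, a:1→0
  Δ4: h:1→0
  (4Δ to stable)

0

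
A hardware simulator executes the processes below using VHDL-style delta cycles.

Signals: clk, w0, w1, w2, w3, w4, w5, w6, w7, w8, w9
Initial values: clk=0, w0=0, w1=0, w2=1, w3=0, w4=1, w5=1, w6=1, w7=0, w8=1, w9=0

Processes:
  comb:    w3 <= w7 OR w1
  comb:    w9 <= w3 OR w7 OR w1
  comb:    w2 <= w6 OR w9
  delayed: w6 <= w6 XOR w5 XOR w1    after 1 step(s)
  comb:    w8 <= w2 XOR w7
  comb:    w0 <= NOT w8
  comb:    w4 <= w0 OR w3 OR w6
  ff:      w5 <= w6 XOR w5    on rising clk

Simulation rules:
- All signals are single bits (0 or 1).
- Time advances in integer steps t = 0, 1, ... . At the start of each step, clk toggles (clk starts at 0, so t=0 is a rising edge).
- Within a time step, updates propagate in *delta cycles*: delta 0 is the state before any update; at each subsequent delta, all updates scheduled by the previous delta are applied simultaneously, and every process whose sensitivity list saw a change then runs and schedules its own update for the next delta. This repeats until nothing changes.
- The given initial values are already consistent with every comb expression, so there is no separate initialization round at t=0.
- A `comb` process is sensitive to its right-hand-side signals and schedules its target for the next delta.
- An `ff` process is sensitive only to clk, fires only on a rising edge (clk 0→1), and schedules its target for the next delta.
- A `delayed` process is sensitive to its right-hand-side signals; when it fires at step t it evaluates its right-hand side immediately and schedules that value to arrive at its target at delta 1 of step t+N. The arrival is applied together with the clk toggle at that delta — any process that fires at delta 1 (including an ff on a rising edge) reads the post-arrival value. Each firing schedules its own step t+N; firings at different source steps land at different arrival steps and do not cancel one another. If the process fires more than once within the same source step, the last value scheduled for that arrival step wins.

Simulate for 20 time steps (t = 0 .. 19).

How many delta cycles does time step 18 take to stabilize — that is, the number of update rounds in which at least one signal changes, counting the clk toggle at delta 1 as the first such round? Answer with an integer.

[bits: w1,w9,w3,w6,w5,clk,w2,w0,w8,w4,w7]
t=0: Δ0=00011010110 Δ1=00011110110 Δ2=00010110110 | 2Δ
t=1: Δ0=00010110110 Δ1=00010010110 | 1Δ
t=2: Δ0=00010010110 Δ1=00010110110 Δ2=00011110110 | 2Δ
t=3: Δ0=00011110110 Δ1=00001010110 Δ2=00001000100 Δ3=00001000000 Δ4=00001001000 Δ5=00001001010 | 5Δ
t=4: Δ0=00001001010 Δ1=00011101010 Δ2=00010111010 Δ3=00010111110 Δ4=00010110110 | 4Δ
t=5: Δ0=00010110110 Δ1=00010010110 | 1Δ
t=6: Δ0=00010010110 Δ1=00010110110 Δ2=00011110110 | 2Δ
t=7: Δ0=00011110110 Δ1=00001010110 Δ2=00001000100 Δ3=00001000000 Δ4=00001001000 Δ5=00001001010 | 5Δ
t=8: Δ0=00001001010 Δ1=00011101010 Δ2=00010111010 Δ3=00010111110 Δ4=00010110110 | 4Δ
t=9: Δ0=00010110110 Δ1=00010010110 | 1Δ
t=10: Δ0=00010010110 Δ1=00010110110 Δ2=00011110110 | 2Δ
t=11: Δ0=00011110110 Δ1=00001010110 Δ2=00001000100 Δ3=00001000000 Δ4=00001001000 Δ5=00001001010 | 5Δ
t=12: Δ0=00001001010 Δ1=00011101010 Δ2=00010111010 Δ3=00010111110 Δ4=00010110110 | 4Δ
t=13: Δ0=00010110110 Δ1=00010010110 | 1Δ
t=14: Δ0=00010010110 Δ1=00010110110 Δ2=00011110110 | 2Δ
t=15: Δ0=00011110110 Δ1=00001010110 Δ2=00001000100 Δ3=00001000000 Δ4=00001001000 Δ5=00001001010 | 5Δ
t=16: Δ0=00001001010 Δ1=00011101010 Δ2=00010111010 Δ3=00010111110 Δ4=00010110110 | 4Δ
t=17: Δ0=00010110110 Δ1=00010010110 | 1Δ
t=18: Δ0=00010010110 Δ1=00010110110 Δ2=00011110110 | 2Δ
t=19: Δ0=00011110110 Δ1=00001010110 Δ2=00001000100 Δ3=00001000000 Δ4=00001001000 Δ5=00001001010 | 5Δ

2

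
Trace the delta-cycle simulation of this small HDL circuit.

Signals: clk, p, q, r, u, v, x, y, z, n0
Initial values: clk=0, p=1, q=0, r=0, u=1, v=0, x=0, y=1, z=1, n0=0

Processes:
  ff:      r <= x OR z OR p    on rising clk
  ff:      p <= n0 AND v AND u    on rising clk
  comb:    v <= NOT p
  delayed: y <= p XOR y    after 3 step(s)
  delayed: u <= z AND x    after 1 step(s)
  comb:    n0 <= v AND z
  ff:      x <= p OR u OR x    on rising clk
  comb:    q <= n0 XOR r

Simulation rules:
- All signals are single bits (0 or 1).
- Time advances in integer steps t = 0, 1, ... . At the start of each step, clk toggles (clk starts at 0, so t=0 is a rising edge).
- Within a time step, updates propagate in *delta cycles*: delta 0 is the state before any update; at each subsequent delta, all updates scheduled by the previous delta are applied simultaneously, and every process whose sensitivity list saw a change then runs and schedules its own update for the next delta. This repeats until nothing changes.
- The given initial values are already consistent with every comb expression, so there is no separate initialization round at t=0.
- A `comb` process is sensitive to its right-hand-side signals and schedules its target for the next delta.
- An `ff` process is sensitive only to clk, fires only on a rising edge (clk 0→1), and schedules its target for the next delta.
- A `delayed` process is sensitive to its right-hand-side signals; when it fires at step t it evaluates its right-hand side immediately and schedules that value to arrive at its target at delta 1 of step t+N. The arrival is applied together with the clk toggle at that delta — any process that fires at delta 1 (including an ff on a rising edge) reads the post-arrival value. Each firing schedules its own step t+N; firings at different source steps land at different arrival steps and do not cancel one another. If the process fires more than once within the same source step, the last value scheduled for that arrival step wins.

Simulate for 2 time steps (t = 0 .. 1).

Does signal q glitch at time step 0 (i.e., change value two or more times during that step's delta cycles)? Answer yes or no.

yes

t0.Δ0 x=0 z=1 u=1 n0=0 clk=0 y=1 r=0 v=0 q=0 p=1
t0.Δ1 x=0 z=1 u=1 n0=0 clk=1 y=1 r=0 v=0 q=0 p=1
t0.Δ2 x=1 z=1 u=1 n0=0 clk=1 y=1 r=1 v=0 q=0 p=0
t0.Δ3 x=1 z=1 u=1 n0=0 clk=1 y=1 r=1 v=1 q=1 p=0
t0.Δ4 x=1 z=1 u=1 n0=1 clk=1 y=1 r=1 v=1 q=1 p=0
t0.Δ5 x=1 z=1 u=1 n0=1 clk=1 y=1 r=1 v=1 q=0 p=0
t1.Δ0 x=1 z=1 u=1 n0=1 clk=1 y=1 r=1 v=1 q=0 p=0
t1.Δ1 x=1 z=1 u=1 n0=1 clk=0 y=1 r=1 v=1 q=0 p=0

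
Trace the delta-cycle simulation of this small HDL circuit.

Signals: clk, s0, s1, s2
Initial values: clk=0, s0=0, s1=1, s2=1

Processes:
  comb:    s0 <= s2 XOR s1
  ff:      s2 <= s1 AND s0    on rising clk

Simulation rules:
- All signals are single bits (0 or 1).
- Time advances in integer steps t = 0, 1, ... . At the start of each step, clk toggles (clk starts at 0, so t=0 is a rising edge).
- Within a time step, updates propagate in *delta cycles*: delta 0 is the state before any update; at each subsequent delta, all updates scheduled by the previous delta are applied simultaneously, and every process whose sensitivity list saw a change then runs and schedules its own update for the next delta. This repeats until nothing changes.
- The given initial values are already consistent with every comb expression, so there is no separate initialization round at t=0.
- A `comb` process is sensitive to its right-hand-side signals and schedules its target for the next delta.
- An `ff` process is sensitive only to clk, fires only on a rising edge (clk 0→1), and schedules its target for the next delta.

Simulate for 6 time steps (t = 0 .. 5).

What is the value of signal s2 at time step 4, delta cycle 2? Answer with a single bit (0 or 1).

t0.Δ0 s1=1 clk=0 s2=1 s0=0
t0.Δ1 s1=1 clk=1 s2=1 s0=0
t0.Δ2 s1=1 clk=1 s2=0 s0=0
t0.Δ3 s1=1 clk=1 s2=0 s0=1
t1.Δ0 s1=1 clk=1 s2=0 s0=1
t1.Δ1 s1=1 clk=0 s2=0 s0=1
t2.Δ0 s1=1 clk=0 s2=0 s0=1
t2.Δ1 s1=1 clk=1 s2=0 s0=1
t2.Δ2 s1=1 clk=1 s2=1 s0=1
t2.Δ3 s1=1 clk=1 s2=1 s0=0
t3.Δ0 s1=1 clk=1 s2=1 s0=0
t3.Δ1 s1=1 clk=0 s2=1 s0=0
t4.Δ0 s1=1 clk=0 s2=1 s0=0
t4.Δ1 s1=1 clk=1 s2=1 s0=0
t4.Δ2 s1=1 clk=1 s2=0 s0=0
t4.Δ3 s1=1 clk=1 s2=0 s0=1
t5.Δ0 s1=1 clk=1 s2=0 s0=1
t5.Δ1 s1=1 clk=0 s2=0 s0=1

0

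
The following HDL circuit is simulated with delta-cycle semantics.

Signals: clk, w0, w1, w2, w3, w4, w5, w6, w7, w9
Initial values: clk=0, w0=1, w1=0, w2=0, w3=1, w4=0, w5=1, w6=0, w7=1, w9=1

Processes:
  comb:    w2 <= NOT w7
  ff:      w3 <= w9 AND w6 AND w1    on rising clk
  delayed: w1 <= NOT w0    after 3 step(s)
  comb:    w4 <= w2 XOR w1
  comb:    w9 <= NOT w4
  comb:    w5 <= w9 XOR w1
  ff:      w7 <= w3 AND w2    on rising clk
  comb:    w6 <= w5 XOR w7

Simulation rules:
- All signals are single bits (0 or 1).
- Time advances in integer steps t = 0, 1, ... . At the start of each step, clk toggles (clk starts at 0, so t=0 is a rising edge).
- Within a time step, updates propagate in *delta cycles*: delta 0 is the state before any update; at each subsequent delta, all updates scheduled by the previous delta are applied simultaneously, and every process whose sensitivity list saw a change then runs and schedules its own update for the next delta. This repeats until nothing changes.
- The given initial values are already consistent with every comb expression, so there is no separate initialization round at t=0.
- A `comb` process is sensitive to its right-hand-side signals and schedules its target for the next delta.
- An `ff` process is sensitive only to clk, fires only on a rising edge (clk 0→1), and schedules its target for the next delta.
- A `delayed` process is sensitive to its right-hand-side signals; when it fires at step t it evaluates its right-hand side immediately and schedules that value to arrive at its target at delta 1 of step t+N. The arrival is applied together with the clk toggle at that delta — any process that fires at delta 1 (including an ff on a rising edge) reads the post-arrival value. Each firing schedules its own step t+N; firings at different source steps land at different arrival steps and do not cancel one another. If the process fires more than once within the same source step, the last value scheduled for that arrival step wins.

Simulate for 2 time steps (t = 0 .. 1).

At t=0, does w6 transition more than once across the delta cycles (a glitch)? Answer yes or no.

yes

t=0 Δ0: w2=0 w3=1 w5=1 w0=1 w4=0 w7=1 w9=1 w1=0 clk=0 w6=0
  Δ1: clk:0→1
  Δ2: w3:1→0, w7:1→0
  Δ3: w2:0→1, w6:0→1
  Δ4: w4:0→1
  Δ5: w9:1→0
  Δ6: w5:1→0
  Δ7: w6:1→0
  (7Δ to stable)
t=1 Δ0: w2=1 w3=0 w5=0 w0=1 w4=1 w7=0 w9=0 w1=0 clk=1 w6=0
  Δ1: clk:1→0
  (1Δ to stable)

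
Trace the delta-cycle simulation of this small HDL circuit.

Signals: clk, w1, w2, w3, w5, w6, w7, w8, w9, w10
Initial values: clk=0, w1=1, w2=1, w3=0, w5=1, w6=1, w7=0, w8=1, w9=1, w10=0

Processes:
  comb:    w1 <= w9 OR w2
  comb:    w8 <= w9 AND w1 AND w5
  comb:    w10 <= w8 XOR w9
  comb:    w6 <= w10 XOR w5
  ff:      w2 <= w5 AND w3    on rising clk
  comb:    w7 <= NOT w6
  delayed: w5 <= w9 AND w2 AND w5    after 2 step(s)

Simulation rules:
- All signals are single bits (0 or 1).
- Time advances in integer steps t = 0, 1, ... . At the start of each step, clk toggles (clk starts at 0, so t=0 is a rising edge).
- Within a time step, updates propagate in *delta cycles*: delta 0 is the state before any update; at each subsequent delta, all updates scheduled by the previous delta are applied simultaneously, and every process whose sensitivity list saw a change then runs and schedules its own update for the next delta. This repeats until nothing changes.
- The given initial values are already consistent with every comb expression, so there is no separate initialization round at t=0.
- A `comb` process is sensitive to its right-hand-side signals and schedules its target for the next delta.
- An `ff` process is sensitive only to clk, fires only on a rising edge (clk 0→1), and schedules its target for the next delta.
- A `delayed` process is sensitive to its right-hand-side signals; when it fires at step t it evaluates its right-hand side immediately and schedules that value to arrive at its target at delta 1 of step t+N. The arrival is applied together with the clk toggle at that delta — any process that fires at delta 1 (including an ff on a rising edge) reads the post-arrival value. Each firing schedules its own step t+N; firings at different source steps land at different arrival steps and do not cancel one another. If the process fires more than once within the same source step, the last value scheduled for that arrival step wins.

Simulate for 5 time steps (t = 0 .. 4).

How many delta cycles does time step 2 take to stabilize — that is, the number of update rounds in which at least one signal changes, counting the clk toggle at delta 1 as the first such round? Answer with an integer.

t0.Δ0 w2=1 w10=0 w6=1 w8=1 clk=0 w3=0 w7=0 w9=1 w1=1 w5=1
t0.Δ1 w2=1 w10=0 w6=1 w8=1 clk=1 w3=0 w7=0 w9=1 w1=1 w5=1
t0.Δ2 w2=0 w10=0 w6=1 w8=1 clk=1 w3=0 w7=0 w9=1 w1=1 w5=1
t1.Δ0 w2=0 w10=0 w6=1 w8=1 clk=1 w3=0 w7=0 w9=1 w1=1 w5=1
t1.Δ1 w2=0 w10=0 w6=1 w8=1 clk=0 w3=0 w7=0 w9=1 w1=1 w5=1
t2.Δ0 w2=0 w10=0 w6=1 w8=1 clk=0 w3=0 w7=0 w9=1 w1=1 w5=1
t2.Δ1 w2=0 w10=0 w6=1 w8=1 clk=1 w3=0 w7=0 w9=1 w1=1 w5=0
t2.Δ2 w2=0 w10=0 w6=0 w8=0 clk=1 w3=0 w7=0 w9=1 w1=1 w5=0
t2.Δ3 w2=0 w10=1 w6=0 w8=0 clk=1 w3=0 w7=1 w9=1 w1=1 w5=0
t2.Δ4 w2=0 w10=1 w6=1 w8=0 clk=1 w3=0 w7=1 w9=1 w1=1 w5=0
t2.Δ5 w2=0 w10=1 w6=1 w8=0 clk=1 w3=0 w7=0 w9=1 w1=1 w5=0
t3.Δ0 w2=0 w10=1 w6=1 w8=0 clk=1 w3=0 w7=0 w9=1 w1=1 w5=0
t3.Δ1 w2=0 w10=1 w6=1 w8=0 clk=0 w3=0 w7=0 w9=1 w1=1 w5=0
t4.Δ0 w2=0 w10=1 w6=1 w8=0 clk=0 w3=0 w7=0 w9=1 w1=1 w5=0
t4.Δ1 w2=0 w10=1 w6=1 w8=0 clk=1 w3=0 w7=0 w9=1 w1=1 w5=0

5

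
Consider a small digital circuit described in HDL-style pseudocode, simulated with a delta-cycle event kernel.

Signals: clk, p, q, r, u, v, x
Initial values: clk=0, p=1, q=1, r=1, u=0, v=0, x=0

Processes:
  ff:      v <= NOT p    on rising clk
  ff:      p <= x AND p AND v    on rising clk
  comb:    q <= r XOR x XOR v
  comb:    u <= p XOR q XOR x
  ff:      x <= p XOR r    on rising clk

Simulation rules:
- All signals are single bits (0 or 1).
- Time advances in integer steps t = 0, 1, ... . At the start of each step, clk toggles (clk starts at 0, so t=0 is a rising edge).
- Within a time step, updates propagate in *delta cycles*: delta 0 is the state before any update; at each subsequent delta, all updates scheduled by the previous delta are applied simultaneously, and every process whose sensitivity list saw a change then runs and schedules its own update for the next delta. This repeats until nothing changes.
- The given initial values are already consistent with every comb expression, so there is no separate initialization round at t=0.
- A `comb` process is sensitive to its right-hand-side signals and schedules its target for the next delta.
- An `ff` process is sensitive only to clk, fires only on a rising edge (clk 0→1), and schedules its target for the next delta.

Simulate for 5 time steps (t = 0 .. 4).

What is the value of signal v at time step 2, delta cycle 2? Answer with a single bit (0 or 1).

t0.Δ0 p=1 x=0 q=1 clk=0 u=0 r=1 v=0
t0.Δ1 p=1 x=0 q=1 clk=1 u=0 r=1 v=0
t0.Δ2 p=0 x=0 q=1 clk=1 u=0 r=1 v=0
t0.Δ3 p=0 x=0 q=1 clk=1 u=1 r=1 v=0
t1.Δ0 p=0 x=0 q=1 clk=1 u=1 r=1 v=0
t1.Δ1 p=0 x=0 q=1 clk=0 u=1 r=1 v=0
t2.Δ0 p=0 x=0 q=1 clk=0 u=1 r=1 v=0
t2.Δ1 p=0 x=0 q=1 clk=1 u=1 r=1 v=0
t2.Δ2 p=0 x=1 q=1 clk=1 u=1 r=1 v=1
t2.Δ3 p=0 x=1 q=1 clk=1 u=0 r=1 v=1
t3.Δ0 p=0 x=1 q=1 clk=1 u=0 r=1 v=1
t3.Δ1 p=0 x=1 q=1 clk=0 u=0 r=1 v=1
t4.Δ0 p=0 x=1 q=1 clk=0 u=0 r=1 v=1
t4.Δ1 p=0 x=1 q=1 clk=1 u=0 r=1 v=1

1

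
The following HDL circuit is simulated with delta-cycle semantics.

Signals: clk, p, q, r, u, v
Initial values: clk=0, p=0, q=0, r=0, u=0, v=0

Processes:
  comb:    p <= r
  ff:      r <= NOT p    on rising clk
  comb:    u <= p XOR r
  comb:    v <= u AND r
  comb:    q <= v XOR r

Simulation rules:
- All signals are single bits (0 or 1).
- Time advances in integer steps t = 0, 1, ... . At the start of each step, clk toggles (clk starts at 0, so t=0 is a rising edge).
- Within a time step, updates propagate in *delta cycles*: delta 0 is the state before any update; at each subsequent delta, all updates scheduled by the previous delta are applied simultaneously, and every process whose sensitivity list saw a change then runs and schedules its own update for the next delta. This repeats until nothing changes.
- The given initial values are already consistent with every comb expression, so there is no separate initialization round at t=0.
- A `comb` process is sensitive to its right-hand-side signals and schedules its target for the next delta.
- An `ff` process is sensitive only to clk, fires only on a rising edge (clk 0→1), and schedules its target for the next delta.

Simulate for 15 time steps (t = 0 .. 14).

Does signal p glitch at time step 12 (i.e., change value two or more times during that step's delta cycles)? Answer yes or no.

no

t=0 Δ0: p=0 u=0 clk=0 r=0 v=0 q=0
  Δ1: clk:0→1
  Δ2: r:0→1
  Δ3: p:0→1, u:0→1, q:0→1
  Δ4: u:1→0, v:0→1
  Δ5: v:1→0, q:1→0
  Δ6: q:0→1
  (6Δ to stable)
t=1 Δ0: p=1 u=0 clk=1 r=1 v=0 q=1
  Δ1: clk:1→0
  (1Δ to stable)
t=2 Δ0: p=1 u=0 clk=0 r=1 v=0 q=1
  Δ1: clk:0→1
  Δ2: r:1→0
  Δ3: p:1→0, u:0→1, q:1→0
  Δ4: u:1→0
  (4Δ to stable)
t=3 Δ0: p=0 u=0 clk=1 r=0 v=0 q=0
  Δ1: clk:1→0
  (1Δ to stable)
t=4 Δ0: p=0 u=0 clk=0 r=0 v=0 q=0
  Δ1: clk:0→1
  Δ2: r:0→1
  Δ3: p:0→1, u:0→1, q:0→1
  Δ4: u:1→0, v:0→1
  Δ5: v:1→0, q:1→0
  Δ6: q:0→1
  (6Δ to stable)
t=5 Δ0: p=1 u=0 clk=1 r=1 v=0 q=1
  Δ1: clk:1→0
  (1Δ to stable)
t=6 Δ0: p=1 u=0 clk=0 r=1 v=0 q=1
  Δ1: clk:0→1
  Δ2: r:1→0
  Δ3: p:1→0, u:0→1, q:1→0
  Δ4: u:1→0
  (4Δ to stable)
t=7 Δ0: p=0 u=0 clk=1 r=0 v=0 q=0
  Δ1: clk:1→0
  (1Δ to stable)
t=8 Δ0: p=0 u=0 clk=0 r=0 v=0 q=0
  Δ1: clk:0→1
  Δ2: r:0→1
  Δ3: p:0→1, u:0→1, q:0→1
  Δ4: u:1→0, v:0→1
  Δ5: v:1→0, q:1→0
  Δ6: q:0→1
  (6Δ to stable)
t=9 Δ0: p=1 u=0 clk=1 r=1 v=0 q=1
  Δ1: clk:1→0
  (1Δ to stable)
t=10 Δ0: p=1 u=0 clk=0 r=1 v=0 q=1
  Δ1: clk:0→1
  Δ2: r:1→0
  Δ3: p:1→0, u:0→1, q:1→0
  Δ4: u:1→0
  (4Δ to stable)
t=11 Δ0: p=0 u=0 clk=1 r=0 v=0 q=0
  Δ1: clk:1→0
  (1Δ to stable)
t=12 Δ0: p=0 u=0 clk=0 r=0 v=0 q=0
  Δ1: clk:0→1
  Δ2: r:0→1
  Δ3: p:0→1, u:0→1, q:0→1
  Δ4: u:1→0, v:0→1
  Δ5: v:1→0, q:1→0
  Δ6: q:0→1
  (6Δ to stable)
t=13 Δ0: p=1 u=0 clk=1 r=1 v=0 q=1
  Δ1: clk:1→0
  (1Δ to stable)
t=14 Δ0: p=1 u=0 clk=0 r=1 v=0 q=1
  Δ1: clk:0→1
  Δ2: r:1→0
  Δ3: p:1→0, u:0→1, q:1→0
  Δ4: u:1→0
  (4Δ to stable)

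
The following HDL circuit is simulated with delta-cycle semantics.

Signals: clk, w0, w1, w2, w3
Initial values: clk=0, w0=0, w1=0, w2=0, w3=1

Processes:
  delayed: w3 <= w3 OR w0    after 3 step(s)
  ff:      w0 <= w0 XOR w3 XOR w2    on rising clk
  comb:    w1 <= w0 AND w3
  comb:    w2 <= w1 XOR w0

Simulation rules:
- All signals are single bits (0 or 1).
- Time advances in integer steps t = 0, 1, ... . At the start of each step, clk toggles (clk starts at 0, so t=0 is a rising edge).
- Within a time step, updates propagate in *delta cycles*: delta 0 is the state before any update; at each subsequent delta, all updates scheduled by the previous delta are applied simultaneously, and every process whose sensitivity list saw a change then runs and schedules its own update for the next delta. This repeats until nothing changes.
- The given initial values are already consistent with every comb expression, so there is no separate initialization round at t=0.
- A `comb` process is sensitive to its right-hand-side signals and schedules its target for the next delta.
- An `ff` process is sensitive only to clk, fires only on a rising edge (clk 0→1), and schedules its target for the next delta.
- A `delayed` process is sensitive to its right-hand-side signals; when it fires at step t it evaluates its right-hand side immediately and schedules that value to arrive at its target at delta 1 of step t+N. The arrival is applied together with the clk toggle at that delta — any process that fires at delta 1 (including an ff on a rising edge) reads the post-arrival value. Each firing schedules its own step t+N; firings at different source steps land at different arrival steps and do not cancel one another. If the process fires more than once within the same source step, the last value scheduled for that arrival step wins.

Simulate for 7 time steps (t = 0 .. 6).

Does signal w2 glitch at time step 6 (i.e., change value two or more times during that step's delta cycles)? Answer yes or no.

yes

[bits: w3,clk,w2,w1,w0]
t=0: Δ0=10000 Δ1=11000 Δ2=11001 Δ3=11111 Δ4=11011 | 4Δ
t=1: Δ0=11011 Δ1=10011 | 1Δ
t=2: Δ0=10011 Δ1=11011 Δ2=11010 Δ3=11100 Δ4=11000 | 4Δ
t=3: Δ0=11000 Δ1=10000 | 1Δ
t=4: Δ0=10000 Δ1=11000 Δ2=11001 Δ3=11111 Δ4=11011 | 4Δ
t=5: Δ0=11011 Δ1=10011 | 1Δ
t=6: Δ0=10011 Δ1=11011 Δ2=11010 Δ3=11100 Δ4=11000 | 4Δ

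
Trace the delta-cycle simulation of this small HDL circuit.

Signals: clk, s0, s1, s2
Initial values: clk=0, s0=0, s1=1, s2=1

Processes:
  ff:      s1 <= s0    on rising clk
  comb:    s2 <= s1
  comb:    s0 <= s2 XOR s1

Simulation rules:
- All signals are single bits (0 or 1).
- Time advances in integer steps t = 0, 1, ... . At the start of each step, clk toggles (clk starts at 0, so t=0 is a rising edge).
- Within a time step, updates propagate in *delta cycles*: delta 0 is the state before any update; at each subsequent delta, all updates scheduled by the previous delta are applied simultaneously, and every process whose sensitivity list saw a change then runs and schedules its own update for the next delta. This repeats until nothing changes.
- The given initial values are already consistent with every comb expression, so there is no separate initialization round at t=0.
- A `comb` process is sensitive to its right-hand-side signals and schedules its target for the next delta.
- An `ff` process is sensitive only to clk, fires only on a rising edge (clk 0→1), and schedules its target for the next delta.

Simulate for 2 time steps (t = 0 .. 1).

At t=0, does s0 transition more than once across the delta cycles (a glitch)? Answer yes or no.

yes

[bits: s2,clk,s0,s1]
t=0: Δ0=1001 Δ1=1101 Δ2=1100 Δ3=0110 Δ4=0100 | 4Δ
t=1: Δ0=0100 Δ1=0000 | 1Δ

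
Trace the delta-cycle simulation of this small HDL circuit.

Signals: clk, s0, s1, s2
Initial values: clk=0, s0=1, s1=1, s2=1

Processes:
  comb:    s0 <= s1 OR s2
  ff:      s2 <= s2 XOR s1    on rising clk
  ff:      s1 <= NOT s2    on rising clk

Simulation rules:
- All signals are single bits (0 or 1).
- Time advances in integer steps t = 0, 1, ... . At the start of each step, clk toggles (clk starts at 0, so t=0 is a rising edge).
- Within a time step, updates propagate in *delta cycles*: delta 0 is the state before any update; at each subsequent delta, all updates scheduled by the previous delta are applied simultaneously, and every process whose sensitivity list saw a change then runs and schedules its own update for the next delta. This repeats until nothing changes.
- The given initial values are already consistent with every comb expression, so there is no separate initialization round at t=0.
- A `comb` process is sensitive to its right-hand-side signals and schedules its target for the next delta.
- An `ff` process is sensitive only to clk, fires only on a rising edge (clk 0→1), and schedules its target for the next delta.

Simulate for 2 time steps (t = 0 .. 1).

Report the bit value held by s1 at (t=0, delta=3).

t=0 Δ0: s2=1 clk=0 s0=1 s1=1
  Δ1: clk:0→1
  Δ2: s2:1→0, s1:1→0
  Δ3: s0:1→0
  (3Δ to stable)
t=1 Δ0: s2=0 clk=1 s0=0 s1=0
  Δ1: clk:1→0
  (1Δ to stable)

0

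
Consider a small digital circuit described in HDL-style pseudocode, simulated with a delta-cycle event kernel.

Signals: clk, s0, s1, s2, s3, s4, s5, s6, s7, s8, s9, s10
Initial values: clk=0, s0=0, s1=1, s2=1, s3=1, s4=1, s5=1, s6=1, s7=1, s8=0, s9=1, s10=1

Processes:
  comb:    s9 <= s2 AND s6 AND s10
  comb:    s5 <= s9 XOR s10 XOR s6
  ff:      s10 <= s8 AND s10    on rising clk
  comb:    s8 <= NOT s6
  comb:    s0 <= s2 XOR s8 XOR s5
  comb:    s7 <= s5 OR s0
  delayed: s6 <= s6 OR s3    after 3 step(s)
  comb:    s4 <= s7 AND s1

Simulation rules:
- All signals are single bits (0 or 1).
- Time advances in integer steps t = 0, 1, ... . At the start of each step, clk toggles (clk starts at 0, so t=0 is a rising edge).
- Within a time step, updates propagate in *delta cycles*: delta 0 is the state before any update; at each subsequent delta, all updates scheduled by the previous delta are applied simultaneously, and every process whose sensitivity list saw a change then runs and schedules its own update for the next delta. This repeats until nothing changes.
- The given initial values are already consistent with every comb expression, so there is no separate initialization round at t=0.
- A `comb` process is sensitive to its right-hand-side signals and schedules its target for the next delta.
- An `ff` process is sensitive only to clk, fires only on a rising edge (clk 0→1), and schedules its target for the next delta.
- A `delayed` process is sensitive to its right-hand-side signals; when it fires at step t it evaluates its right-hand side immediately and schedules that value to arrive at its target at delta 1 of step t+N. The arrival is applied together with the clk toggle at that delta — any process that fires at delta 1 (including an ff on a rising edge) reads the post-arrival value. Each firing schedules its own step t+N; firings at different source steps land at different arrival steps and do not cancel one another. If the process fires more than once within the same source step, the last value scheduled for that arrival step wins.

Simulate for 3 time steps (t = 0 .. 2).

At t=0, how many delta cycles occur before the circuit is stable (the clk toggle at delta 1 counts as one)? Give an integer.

6

[bits: clk,s4,s1,s9,s8,s10,s6,s2,s7,s5,s0,s3]
t=0: Δ0=011101111101 Δ1=111101111101 Δ2=111100111101 Δ3=111000111001 Δ4=111000110111 Δ5=101000111101 Δ6=111000111101 | 6Δ
t=1: Δ0=111000111101 Δ1=011000111101 | 1Δ
t=2: Δ0=011000111101 Δ1=111000111101 | 1Δ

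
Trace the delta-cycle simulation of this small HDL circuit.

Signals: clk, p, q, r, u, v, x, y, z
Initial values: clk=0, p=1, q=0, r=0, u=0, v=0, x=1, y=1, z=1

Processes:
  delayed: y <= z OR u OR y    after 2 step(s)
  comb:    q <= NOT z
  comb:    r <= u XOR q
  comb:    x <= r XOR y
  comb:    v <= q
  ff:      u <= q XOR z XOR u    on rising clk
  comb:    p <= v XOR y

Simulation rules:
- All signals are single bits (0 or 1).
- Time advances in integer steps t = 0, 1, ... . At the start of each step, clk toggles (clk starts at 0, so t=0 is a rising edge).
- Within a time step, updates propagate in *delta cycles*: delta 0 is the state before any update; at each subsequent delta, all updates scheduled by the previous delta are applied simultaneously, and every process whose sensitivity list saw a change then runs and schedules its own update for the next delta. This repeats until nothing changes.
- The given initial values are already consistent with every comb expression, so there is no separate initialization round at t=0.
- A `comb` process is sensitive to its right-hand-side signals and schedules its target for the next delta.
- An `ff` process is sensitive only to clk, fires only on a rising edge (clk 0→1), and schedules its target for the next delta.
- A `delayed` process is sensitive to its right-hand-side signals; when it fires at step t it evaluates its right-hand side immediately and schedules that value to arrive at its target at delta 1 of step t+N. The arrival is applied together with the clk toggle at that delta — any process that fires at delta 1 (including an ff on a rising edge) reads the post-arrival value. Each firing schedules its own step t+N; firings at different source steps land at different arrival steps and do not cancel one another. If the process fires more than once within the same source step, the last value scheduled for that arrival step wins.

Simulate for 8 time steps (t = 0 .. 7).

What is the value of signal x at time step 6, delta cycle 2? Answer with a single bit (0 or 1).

0

t=0 Δ0: clk=0 r=0 y=1 v=0 p=1 u=0 z=1 x=1 q=0
  Δ1: clk:0→1
  Δ2: u:0→1
  Δ3: r:0→1
  Δ4: x:1→0
  (4Δ to stable)
t=1 Δ0: clk=1 r=1 y=1 v=0 p=1 u=1 z=1 x=0 q=0
  Δ1: clk:1→0
  (1Δ to stable)
t=2 Δ0: clk=0 r=1 y=1 v=0 p=1 u=1 z=1 x=0 q=0
  Δ1: clk:0→1
  Δ2: u:1→0
  Δ3: r:1→0
  Δ4: x:0→1
  (4Δ to stable)
t=3 Δ0: clk=1 r=0 y=1 v=0 p=1 u=0 z=1 x=1 q=0
  Δ1: clk:1→0
  (1Δ to stable)
t=4 Δ0: clk=0 r=0 y=1 v=0 p=1 u=0 z=1 x=1 q=0
  Δ1: clk:0→1
  Δ2: u:0→1
  Δ3: r:0→1
  Δ4: x:1→0
  (4Δ to stable)
t=5 Δ0: clk=1 r=1 y=1 v=0 p=1 u=1 z=1 x=0 q=0
  Δ1: clk:1→0
  (1Δ to stable)
t=6 Δ0: clk=0 r=1 y=1 v=0 p=1 u=1 z=1 x=0 q=0
  Δ1: clk:0→1
  Δ2: u:1→0
  Δ3: r:1→0
  Δ4: x:0→1
  (4Δ to stable)
t=7 Δ0: clk=1 r=0 y=1 v=0 p=1 u=0 z=1 x=1 q=0
  Δ1: clk:1→0
  (1Δ to stable)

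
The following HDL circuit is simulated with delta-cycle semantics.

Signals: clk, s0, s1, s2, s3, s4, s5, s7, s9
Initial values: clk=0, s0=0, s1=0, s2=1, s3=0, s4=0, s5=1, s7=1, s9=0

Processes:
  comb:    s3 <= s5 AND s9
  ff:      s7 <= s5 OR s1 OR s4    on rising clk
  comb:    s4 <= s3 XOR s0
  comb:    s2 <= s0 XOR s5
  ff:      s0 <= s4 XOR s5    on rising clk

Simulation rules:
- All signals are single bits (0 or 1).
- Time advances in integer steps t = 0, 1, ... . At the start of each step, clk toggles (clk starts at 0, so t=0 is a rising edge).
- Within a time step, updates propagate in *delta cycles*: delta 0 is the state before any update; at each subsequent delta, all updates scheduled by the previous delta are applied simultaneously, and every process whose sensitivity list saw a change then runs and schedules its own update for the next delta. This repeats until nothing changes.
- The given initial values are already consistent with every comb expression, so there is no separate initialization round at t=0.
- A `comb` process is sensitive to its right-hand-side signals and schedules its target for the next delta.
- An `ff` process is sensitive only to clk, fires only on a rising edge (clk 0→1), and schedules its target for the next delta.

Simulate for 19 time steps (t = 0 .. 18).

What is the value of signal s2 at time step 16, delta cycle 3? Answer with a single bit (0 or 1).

0

t0.Δ0 s9=0 s2=1 s5=1 s1=0 s7=1 s3=0 s0=0 s4=0 clk=0
t0.Δ1 s9=0 s2=1 s5=1 s1=0 s7=1 s3=0 s0=0 s4=0 clk=1
t0.Δ2 s9=0 s2=1 s5=1 s1=0 s7=1 s3=0 s0=1 s4=0 clk=1
t0.Δ3 s9=0 s2=0 s5=1 s1=0 s7=1 s3=0 s0=1 s4=1 clk=1
t1.Δ0 s9=0 s2=0 s5=1 s1=0 s7=1 s3=0 s0=1 s4=1 clk=1
t1.Δ1 s9=0 s2=0 s5=1 s1=0 s7=1 s3=0 s0=1 s4=1 clk=0
t2.Δ0 s9=0 s2=0 s5=1 s1=0 s7=1 s3=0 s0=1 s4=1 clk=0
t2.Δ1 s9=0 s2=0 s5=1 s1=0 s7=1 s3=0 s0=1 s4=1 clk=1
t2.Δ2 s9=0 s2=0 s5=1 s1=0 s7=1 s3=0 s0=0 s4=1 clk=1
t2.Δ3 s9=0 s2=1 s5=1 s1=0 s7=1 s3=0 s0=0 s4=0 clk=1
t3.Δ0 s9=0 s2=1 s5=1 s1=0 s7=1 s3=0 s0=0 s4=0 clk=1
t3.Δ1 s9=0 s2=1 s5=1 s1=0 s7=1 s3=0 s0=0 s4=0 clk=0
t4.Δ0 s9=0 s2=1 s5=1 s1=0 s7=1 s3=0 s0=0 s4=0 clk=0
t4.Δ1 s9=0 s2=1 s5=1 s1=0 s7=1 s3=0 s0=0 s4=0 clk=1
t4.Δ2 s9=0 s2=1 s5=1 s1=0 s7=1 s3=0 s0=1 s4=0 clk=1
t4.Δ3 s9=0 s2=0 s5=1 s1=0 s7=1 s3=0 s0=1 s4=1 clk=1
t5.Δ0 s9=0 s2=0 s5=1 s1=0 s7=1 s3=0 s0=1 s4=1 clk=1
t5.Δ1 s9=0 s2=0 s5=1 s1=0 s7=1 s3=0 s0=1 s4=1 clk=0
t6.Δ0 s9=0 s2=0 s5=1 s1=0 s7=1 s3=0 s0=1 s4=1 clk=0
t6.Δ1 s9=0 s2=0 s5=1 s1=0 s7=1 s3=0 s0=1 s4=1 clk=1
t6.Δ2 s9=0 s2=0 s5=1 s1=0 s7=1 s3=0 s0=0 s4=1 clk=1
t6.Δ3 s9=0 s2=1 s5=1 s1=0 s7=1 s3=0 s0=0 s4=0 clk=1
t7.Δ0 s9=0 s2=1 s5=1 s1=0 s7=1 s3=0 s0=0 s4=0 clk=1
t7.Δ1 s9=0 s2=1 s5=1 s1=0 s7=1 s3=0 s0=0 s4=0 clk=0
t8.Δ0 s9=0 s2=1 s5=1 s1=0 s7=1 s3=0 s0=0 s4=0 clk=0
t8.Δ1 s9=0 s2=1 s5=1 s1=0 s7=1 s3=0 s0=0 s4=0 clk=1
t8.Δ2 s9=0 s2=1 s5=1 s1=0 s7=1 s3=0 s0=1 s4=0 clk=1
t8.Δ3 s9=0 s2=0 s5=1 s1=0 s7=1 s3=0 s0=1 s4=1 clk=1
t9.Δ0 s9=0 s2=0 s5=1 s1=0 s7=1 s3=0 s0=1 s4=1 clk=1
t9.Δ1 s9=0 s2=0 s5=1 s1=0 s7=1 s3=0 s0=1 s4=1 clk=0
t10.Δ0 s9=0 s2=0 s5=1 s1=0 s7=1 s3=0 s0=1 s4=1 clk=0
t10.Δ1 s9=0 s2=0 s5=1 s1=0 s7=1 s3=0 s0=1 s4=1 clk=1
t10.Δ2 s9=0 s2=0 s5=1 s1=0 s7=1 s3=0 s0=0 s4=1 clk=1
t10.Δ3 s9=0 s2=1 s5=1 s1=0 s7=1 s3=0 s0=0 s4=0 clk=1
t11.Δ0 s9=0 s2=1 s5=1 s1=0 s7=1 s3=0 s0=0 s4=0 clk=1
t11.Δ1 s9=0 s2=1 s5=1 s1=0 s7=1 s3=0 s0=0 s4=0 clk=0
t12.Δ0 s9=0 s2=1 s5=1 s1=0 s7=1 s3=0 s0=0 s4=0 clk=0
t12.Δ1 s9=0 s2=1 s5=1 s1=0 s7=1 s3=0 s0=0 s4=0 clk=1
t12.Δ2 s9=0 s2=1 s5=1 s1=0 s7=1 s3=0 s0=1 s4=0 clk=1
t12.Δ3 s9=0 s2=0 s5=1 s1=0 s7=1 s3=0 s0=1 s4=1 clk=1
t13.Δ0 s9=0 s2=0 s5=1 s1=0 s7=1 s3=0 s0=1 s4=1 clk=1
t13.Δ1 s9=0 s2=0 s5=1 s1=0 s7=1 s3=0 s0=1 s4=1 clk=0
t14.Δ0 s9=0 s2=0 s5=1 s1=0 s7=1 s3=0 s0=1 s4=1 clk=0
t14.Δ1 s9=0 s2=0 s5=1 s1=0 s7=1 s3=0 s0=1 s4=1 clk=1
t14.Δ2 s9=0 s2=0 s5=1 s1=0 s7=1 s3=0 s0=0 s4=1 clk=1
t14.Δ3 s9=0 s2=1 s5=1 s1=0 s7=1 s3=0 s0=0 s4=0 clk=1
t15.Δ0 s9=0 s2=1 s5=1 s1=0 s7=1 s3=0 s0=0 s4=0 clk=1
t15.Δ1 s9=0 s2=1 s5=1 s1=0 s7=1 s3=0 s0=0 s4=0 clk=0
t16.Δ0 s9=0 s2=1 s5=1 s1=0 s7=1 s3=0 s0=0 s4=0 clk=0
t16.Δ1 s9=0 s2=1 s5=1 s1=0 s7=1 s3=0 s0=0 s4=0 clk=1
t16.Δ2 s9=0 s2=1 s5=1 s1=0 s7=1 s3=0 s0=1 s4=0 clk=1
t16.Δ3 s9=0 s2=0 s5=1 s1=0 s7=1 s3=0 s0=1 s4=1 clk=1
t17.Δ0 s9=0 s2=0 s5=1 s1=0 s7=1 s3=0 s0=1 s4=1 clk=1
t17.Δ1 s9=0 s2=0 s5=1 s1=0 s7=1 s3=0 s0=1 s4=1 clk=0
t18.Δ0 s9=0 s2=0 s5=1 s1=0 s7=1 s3=0 s0=1 s4=1 clk=0
t18.Δ1 s9=0 s2=0 s5=1 s1=0 s7=1 s3=0 s0=1 s4=1 clk=1
t18.Δ2 s9=0 s2=0 s5=1 s1=0 s7=1 s3=0 s0=0 s4=1 clk=1
t18.Δ3 s9=0 s2=1 s5=1 s1=0 s7=1 s3=0 s0=0 s4=0 clk=1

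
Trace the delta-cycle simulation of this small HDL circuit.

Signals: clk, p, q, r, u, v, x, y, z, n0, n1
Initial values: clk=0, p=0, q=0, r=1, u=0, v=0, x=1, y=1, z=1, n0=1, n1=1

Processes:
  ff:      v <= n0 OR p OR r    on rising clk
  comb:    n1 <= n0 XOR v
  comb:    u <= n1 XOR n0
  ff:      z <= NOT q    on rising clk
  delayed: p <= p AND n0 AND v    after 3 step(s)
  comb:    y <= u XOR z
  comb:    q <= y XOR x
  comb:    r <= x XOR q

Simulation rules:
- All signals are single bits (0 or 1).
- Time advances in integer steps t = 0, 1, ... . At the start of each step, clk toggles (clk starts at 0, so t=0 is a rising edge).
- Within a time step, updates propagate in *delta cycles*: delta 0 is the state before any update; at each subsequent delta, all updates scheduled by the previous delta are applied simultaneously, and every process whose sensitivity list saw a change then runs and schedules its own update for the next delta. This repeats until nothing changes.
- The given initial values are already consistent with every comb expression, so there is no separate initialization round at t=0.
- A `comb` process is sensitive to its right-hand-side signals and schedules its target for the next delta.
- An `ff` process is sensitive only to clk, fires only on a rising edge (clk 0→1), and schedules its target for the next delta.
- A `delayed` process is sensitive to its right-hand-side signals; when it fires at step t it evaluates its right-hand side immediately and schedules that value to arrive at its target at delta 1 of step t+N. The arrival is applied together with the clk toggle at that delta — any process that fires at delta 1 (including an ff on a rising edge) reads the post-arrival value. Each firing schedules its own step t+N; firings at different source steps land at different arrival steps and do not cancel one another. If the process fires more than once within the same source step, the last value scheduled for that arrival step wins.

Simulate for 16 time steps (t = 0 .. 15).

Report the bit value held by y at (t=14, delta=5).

1

[bits: r,v,z,clk,x,u,n0,y,n1,p,q]
t=0: Δ0=10101011100 Δ1=10111011100 Δ2=11111011100 Δ3=11111011000 Δ4=11111111000 Δ5=11111110000 Δ6=11111110001 Δ7=01111110001 | 7Δ
t=1: Δ0=01111110001 Δ1=01101110001 | 1Δ
t=2: Δ0=01101110001 Δ1=01111110001 Δ2=01011110001 Δ3=01011111001 Δ4=01011111000 Δ5=11011111000 | 5Δ
t=3: Δ0=11011111000 Δ1=11001111000 | 1Δ
t=4: Δ0=11001111000 Δ1=11011111000 Δ2=11111111000 Δ3=11111110000 Δ4=11111110001 Δ5=01111110001 | 5Δ
t=5: Δ0=01111110001 Δ1=01101110001 | 1Δ
t=6: Δ0=01101110001 Δ1=01111110001 Δ2=01011110001 Δ3=01011111001 Δ4=01011111000 Δ5=11011111000 | 5Δ
t=7: Δ0=11011111000 Δ1=11001111000 | 1Δ
t=8: Δ0=11001111000 Δ1=11011111000 Δ2=11111111000 Δ3=11111110000 Δ4=11111110001 Δ5=01111110001 | 5Δ
t=9: Δ0=01111110001 Δ1=01101110001 | 1Δ
t=10: Δ0=01101110001 Δ1=01111110001 Δ2=01011110001 Δ3=01011111001 Δ4=01011111000 Δ5=11011111000 | 5Δ
t=11: Δ0=11011111000 Δ1=11001111000 | 1Δ
t=12: Δ0=11001111000 Δ1=11011111000 Δ2=11111111000 Δ3=11111110000 Δ4=11111110001 Δ5=01111110001 | 5Δ
t=13: Δ0=01111110001 Δ1=01101110001 | 1Δ
t=14: Δ0=01101110001 Δ1=01111110001 Δ2=01011110001 Δ3=01011111001 Δ4=01011111000 Δ5=11011111000 | 5Δ
t=15: Δ0=11011111000 Δ1=11001111000 | 1Δ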